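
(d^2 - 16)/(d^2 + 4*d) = (d - 4)/d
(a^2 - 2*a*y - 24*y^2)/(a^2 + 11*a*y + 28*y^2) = (a - 6*y)/(a + 7*y)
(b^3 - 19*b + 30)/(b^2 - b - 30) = (b^2 - 5*b + 6)/(b - 6)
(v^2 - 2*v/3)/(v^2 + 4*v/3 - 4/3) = v/(v + 2)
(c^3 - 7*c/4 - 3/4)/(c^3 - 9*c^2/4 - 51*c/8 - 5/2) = 2*(2*c^2 - c - 3)/(4*c^2 - 11*c - 20)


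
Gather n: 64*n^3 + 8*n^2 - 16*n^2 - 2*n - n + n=64*n^3 - 8*n^2 - 2*n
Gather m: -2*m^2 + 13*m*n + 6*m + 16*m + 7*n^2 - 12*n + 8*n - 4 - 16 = -2*m^2 + m*(13*n + 22) + 7*n^2 - 4*n - 20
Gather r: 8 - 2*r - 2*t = -2*r - 2*t + 8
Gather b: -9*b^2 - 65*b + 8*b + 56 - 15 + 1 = -9*b^2 - 57*b + 42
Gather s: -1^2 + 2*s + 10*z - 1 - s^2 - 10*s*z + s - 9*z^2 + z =-s^2 + s*(3 - 10*z) - 9*z^2 + 11*z - 2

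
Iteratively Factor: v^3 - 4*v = (v - 2)*(v^2 + 2*v) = (v - 2)*(v + 2)*(v)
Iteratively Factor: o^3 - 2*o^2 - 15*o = (o - 5)*(o^2 + 3*o) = o*(o - 5)*(o + 3)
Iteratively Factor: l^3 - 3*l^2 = (l)*(l^2 - 3*l) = l*(l - 3)*(l)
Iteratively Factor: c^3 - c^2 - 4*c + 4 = (c - 1)*(c^2 - 4) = (c - 1)*(c + 2)*(c - 2)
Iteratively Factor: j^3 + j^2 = (j)*(j^2 + j) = j*(j + 1)*(j)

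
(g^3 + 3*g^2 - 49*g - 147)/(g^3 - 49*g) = (g + 3)/g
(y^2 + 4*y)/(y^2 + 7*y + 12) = y/(y + 3)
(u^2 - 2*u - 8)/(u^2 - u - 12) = (u + 2)/(u + 3)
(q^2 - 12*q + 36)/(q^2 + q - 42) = (q - 6)/(q + 7)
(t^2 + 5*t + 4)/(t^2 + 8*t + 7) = (t + 4)/(t + 7)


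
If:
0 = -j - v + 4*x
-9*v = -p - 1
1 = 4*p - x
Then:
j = 143*x/36 - 5/36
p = x/4 + 1/4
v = x/36 + 5/36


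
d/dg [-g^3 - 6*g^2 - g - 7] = -3*g^2 - 12*g - 1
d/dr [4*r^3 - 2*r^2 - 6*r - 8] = 12*r^2 - 4*r - 6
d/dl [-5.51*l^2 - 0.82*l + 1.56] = -11.02*l - 0.82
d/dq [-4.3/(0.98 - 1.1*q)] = -4.73/(1.1*q - 0.98)^2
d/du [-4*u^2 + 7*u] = 7 - 8*u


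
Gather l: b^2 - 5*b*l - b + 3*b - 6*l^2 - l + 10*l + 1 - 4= b^2 + 2*b - 6*l^2 + l*(9 - 5*b) - 3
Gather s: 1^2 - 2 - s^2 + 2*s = -s^2 + 2*s - 1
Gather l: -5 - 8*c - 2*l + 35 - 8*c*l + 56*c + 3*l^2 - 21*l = 48*c + 3*l^2 + l*(-8*c - 23) + 30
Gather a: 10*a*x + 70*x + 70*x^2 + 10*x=10*a*x + 70*x^2 + 80*x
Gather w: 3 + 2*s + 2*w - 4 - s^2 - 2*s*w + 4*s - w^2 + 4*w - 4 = -s^2 + 6*s - w^2 + w*(6 - 2*s) - 5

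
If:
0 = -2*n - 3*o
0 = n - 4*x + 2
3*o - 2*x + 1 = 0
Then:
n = 0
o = 0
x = 1/2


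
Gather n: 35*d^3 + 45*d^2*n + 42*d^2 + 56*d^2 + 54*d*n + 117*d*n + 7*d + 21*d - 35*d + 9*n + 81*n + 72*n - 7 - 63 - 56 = 35*d^3 + 98*d^2 - 7*d + n*(45*d^2 + 171*d + 162) - 126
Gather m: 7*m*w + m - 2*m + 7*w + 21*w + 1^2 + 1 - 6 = m*(7*w - 1) + 28*w - 4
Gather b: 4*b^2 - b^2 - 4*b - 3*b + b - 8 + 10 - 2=3*b^2 - 6*b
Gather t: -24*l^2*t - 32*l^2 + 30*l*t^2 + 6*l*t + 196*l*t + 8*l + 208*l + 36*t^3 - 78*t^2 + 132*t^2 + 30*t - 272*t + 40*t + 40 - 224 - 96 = -32*l^2 + 216*l + 36*t^3 + t^2*(30*l + 54) + t*(-24*l^2 + 202*l - 202) - 280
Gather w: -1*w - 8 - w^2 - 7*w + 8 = -w^2 - 8*w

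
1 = 1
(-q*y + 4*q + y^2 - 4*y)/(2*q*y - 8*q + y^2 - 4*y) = (-q + y)/(2*q + y)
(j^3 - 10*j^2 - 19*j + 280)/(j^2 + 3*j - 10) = (j^2 - 15*j + 56)/(j - 2)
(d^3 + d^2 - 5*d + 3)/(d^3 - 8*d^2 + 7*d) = (d^2 + 2*d - 3)/(d*(d - 7))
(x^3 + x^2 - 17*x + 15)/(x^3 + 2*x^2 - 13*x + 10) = (x - 3)/(x - 2)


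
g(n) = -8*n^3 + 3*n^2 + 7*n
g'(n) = -24*n^2 + 6*n + 7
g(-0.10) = -0.66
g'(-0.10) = 6.16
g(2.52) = -91.33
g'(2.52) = -130.29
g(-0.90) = 1.96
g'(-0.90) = -17.84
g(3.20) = -209.02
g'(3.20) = -219.56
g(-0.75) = -0.19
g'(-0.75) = -11.00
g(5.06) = -924.20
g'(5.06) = -577.13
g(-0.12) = -0.78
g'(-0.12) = 5.93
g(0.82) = 3.35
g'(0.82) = -4.22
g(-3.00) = 222.00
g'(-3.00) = -227.00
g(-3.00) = 222.00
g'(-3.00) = -227.00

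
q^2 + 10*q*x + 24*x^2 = (q + 4*x)*(q + 6*x)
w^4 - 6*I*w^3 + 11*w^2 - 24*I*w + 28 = (w - 7*I)*(w - 2*I)*(w + I)*(w + 2*I)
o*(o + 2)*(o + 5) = o^3 + 7*o^2 + 10*o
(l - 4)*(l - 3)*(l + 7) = l^3 - 37*l + 84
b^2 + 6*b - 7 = (b - 1)*(b + 7)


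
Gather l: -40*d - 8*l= -40*d - 8*l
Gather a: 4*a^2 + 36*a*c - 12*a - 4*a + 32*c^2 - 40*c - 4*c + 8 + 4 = 4*a^2 + a*(36*c - 16) + 32*c^2 - 44*c + 12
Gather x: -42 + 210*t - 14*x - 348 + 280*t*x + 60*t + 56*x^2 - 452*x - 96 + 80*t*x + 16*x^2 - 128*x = 270*t + 72*x^2 + x*(360*t - 594) - 486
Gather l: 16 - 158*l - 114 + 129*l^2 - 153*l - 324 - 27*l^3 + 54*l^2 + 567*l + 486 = -27*l^3 + 183*l^2 + 256*l + 64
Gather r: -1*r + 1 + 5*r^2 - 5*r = 5*r^2 - 6*r + 1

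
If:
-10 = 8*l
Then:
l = -5/4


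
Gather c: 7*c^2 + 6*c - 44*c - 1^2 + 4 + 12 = 7*c^2 - 38*c + 15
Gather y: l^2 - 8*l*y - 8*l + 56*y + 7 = l^2 - 8*l + y*(56 - 8*l) + 7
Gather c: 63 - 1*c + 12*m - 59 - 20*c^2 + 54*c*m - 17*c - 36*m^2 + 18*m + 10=-20*c^2 + c*(54*m - 18) - 36*m^2 + 30*m + 14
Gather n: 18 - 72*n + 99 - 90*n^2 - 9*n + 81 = -90*n^2 - 81*n + 198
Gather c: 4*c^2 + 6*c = 4*c^2 + 6*c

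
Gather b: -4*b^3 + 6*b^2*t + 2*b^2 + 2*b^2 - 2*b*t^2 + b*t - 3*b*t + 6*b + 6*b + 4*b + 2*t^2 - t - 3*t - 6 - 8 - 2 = -4*b^3 + b^2*(6*t + 4) + b*(-2*t^2 - 2*t + 16) + 2*t^2 - 4*t - 16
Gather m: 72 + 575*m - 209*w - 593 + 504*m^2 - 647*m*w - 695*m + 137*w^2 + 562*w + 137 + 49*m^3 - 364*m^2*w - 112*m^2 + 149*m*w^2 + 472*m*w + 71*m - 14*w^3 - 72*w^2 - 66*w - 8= 49*m^3 + m^2*(392 - 364*w) + m*(149*w^2 - 175*w - 49) - 14*w^3 + 65*w^2 + 287*w - 392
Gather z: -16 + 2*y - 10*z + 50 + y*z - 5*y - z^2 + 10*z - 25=y*z - 3*y - z^2 + 9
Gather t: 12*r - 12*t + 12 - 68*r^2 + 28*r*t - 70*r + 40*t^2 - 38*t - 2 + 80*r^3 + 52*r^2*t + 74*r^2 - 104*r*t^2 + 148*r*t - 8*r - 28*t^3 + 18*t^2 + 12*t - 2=80*r^3 + 6*r^2 - 66*r - 28*t^3 + t^2*(58 - 104*r) + t*(52*r^2 + 176*r - 38) + 8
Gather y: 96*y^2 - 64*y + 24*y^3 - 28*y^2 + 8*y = 24*y^3 + 68*y^2 - 56*y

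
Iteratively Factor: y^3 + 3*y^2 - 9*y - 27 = (y + 3)*(y^2 - 9) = (y - 3)*(y + 3)*(y + 3)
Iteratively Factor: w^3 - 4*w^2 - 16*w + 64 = (w - 4)*(w^2 - 16) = (w - 4)*(w + 4)*(w - 4)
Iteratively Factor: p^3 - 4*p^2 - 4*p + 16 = (p - 2)*(p^2 - 2*p - 8) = (p - 4)*(p - 2)*(p + 2)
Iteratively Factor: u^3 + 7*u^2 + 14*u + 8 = (u + 4)*(u^2 + 3*u + 2) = (u + 2)*(u + 4)*(u + 1)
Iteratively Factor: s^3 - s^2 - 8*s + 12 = (s + 3)*(s^2 - 4*s + 4) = (s - 2)*(s + 3)*(s - 2)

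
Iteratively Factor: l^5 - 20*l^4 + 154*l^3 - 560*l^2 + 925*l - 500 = (l - 5)*(l^4 - 15*l^3 + 79*l^2 - 165*l + 100) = (l - 5)*(l - 4)*(l^3 - 11*l^2 + 35*l - 25) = (l - 5)^2*(l - 4)*(l^2 - 6*l + 5) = (l - 5)^3*(l - 4)*(l - 1)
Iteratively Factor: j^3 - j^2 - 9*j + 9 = (j - 3)*(j^2 + 2*j - 3) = (j - 3)*(j + 3)*(j - 1)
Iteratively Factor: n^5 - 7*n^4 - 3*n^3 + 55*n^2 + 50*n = (n)*(n^4 - 7*n^3 - 3*n^2 + 55*n + 50) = n*(n + 1)*(n^3 - 8*n^2 + 5*n + 50) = n*(n - 5)*(n + 1)*(n^2 - 3*n - 10) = n*(n - 5)^2*(n + 1)*(n + 2)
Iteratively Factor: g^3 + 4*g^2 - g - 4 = (g - 1)*(g^2 + 5*g + 4) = (g - 1)*(g + 4)*(g + 1)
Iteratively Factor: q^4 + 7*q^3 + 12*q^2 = (q)*(q^3 + 7*q^2 + 12*q) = q*(q + 3)*(q^2 + 4*q) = q*(q + 3)*(q + 4)*(q)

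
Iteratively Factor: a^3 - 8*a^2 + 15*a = (a - 5)*(a^2 - 3*a) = (a - 5)*(a - 3)*(a)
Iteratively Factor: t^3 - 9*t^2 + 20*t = (t - 5)*(t^2 - 4*t) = (t - 5)*(t - 4)*(t)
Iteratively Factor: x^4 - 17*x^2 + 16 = (x - 4)*(x^3 + 4*x^2 - x - 4) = (x - 4)*(x - 1)*(x^2 + 5*x + 4) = (x - 4)*(x - 1)*(x + 1)*(x + 4)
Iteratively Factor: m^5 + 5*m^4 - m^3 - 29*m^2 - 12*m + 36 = (m + 3)*(m^4 + 2*m^3 - 7*m^2 - 8*m + 12) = (m - 1)*(m + 3)*(m^3 + 3*m^2 - 4*m - 12) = (m - 1)*(m + 2)*(m + 3)*(m^2 + m - 6) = (m - 2)*(m - 1)*(m + 2)*(m + 3)*(m + 3)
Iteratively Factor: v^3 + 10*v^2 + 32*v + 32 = (v + 2)*(v^2 + 8*v + 16) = (v + 2)*(v + 4)*(v + 4)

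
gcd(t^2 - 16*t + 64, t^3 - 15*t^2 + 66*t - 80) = t - 8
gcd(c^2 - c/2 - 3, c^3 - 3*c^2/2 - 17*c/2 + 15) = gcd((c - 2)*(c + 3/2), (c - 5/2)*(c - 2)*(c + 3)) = c - 2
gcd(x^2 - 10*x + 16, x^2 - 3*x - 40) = x - 8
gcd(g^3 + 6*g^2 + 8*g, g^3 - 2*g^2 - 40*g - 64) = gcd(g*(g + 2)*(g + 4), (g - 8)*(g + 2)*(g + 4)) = g^2 + 6*g + 8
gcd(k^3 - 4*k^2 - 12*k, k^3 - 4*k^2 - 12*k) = k^3 - 4*k^2 - 12*k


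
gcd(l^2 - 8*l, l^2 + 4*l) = l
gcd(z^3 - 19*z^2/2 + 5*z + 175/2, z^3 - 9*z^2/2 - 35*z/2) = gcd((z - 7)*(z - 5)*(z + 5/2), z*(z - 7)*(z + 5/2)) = z^2 - 9*z/2 - 35/2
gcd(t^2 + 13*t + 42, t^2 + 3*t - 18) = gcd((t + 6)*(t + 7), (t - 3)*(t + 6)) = t + 6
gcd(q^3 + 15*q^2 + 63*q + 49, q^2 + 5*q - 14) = q + 7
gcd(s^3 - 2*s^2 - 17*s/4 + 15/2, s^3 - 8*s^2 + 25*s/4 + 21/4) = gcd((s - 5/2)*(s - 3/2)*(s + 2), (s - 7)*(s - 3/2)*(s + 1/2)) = s - 3/2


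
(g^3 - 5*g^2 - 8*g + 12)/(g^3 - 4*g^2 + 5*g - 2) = (g^2 - 4*g - 12)/(g^2 - 3*g + 2)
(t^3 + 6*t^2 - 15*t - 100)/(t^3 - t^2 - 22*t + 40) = (t + 5)/(t - 2)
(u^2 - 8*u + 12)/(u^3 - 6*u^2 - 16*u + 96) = (u - 2)/(u^2 - 16)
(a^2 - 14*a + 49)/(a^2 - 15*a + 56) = (a - 7)/(a - 8)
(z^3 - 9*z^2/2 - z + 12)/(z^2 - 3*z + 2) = (z^2 - 5*z/2 - 6)/(z - 1)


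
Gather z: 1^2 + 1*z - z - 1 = 0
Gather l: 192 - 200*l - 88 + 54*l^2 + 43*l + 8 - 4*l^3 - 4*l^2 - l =-4*l^3 + 50*l^2 - 158*l + 112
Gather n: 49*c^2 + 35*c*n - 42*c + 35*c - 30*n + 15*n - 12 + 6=49*c^2 - 7*c + n*(35*c - 15) - 6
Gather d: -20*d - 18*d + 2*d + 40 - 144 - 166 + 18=-36*d - 252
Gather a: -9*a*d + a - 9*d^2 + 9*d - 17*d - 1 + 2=a*(1 - 9*d) - 9*d^2 - 8*d + 1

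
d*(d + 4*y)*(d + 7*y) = d^3 + 11*d^2*y + 28*d*y^2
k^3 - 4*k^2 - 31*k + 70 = (k - 7)*(k - 2)*(k + 5)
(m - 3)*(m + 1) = m^2 - 2*m - 3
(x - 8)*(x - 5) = x^2 - 13*x + 40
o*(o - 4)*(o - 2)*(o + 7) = o^4 + o^3 - 34*o^2 + 56*o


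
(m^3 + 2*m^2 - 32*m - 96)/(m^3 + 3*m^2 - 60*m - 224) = (m^2 - 2*m - 24)/(m^2 - m - 56)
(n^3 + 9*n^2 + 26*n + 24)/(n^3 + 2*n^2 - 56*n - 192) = (n^2 + 5*n + 6)/(n^2 - 2*n - 48)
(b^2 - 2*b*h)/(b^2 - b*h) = (b - 2*h)/(b - h)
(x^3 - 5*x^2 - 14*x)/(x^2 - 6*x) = (x^2 - 5*x - 14)/(x - 6)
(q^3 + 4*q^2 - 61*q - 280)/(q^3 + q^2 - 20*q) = (q^2 - q - 56)/(q*(q - 4))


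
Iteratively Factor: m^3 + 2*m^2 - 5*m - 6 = (m - 2)*(m^2 + 4*m + 3) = (m - 2)*(m + 1)*(m + 3)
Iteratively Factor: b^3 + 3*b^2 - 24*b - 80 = (b + 4)*(b^2 - b - 20) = (b + 4)^2*(b - 5)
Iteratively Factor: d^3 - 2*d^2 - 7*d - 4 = (d - 4)*(d^2 + 2*d + 1) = (d - 4)*(d + 1)*(d + 1)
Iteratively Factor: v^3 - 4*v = (v)*(v^2 - 4) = v*(v - 2)*(v + 2)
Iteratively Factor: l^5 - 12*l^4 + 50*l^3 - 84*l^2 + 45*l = (l - 3)*(l^4 - 9*l^3 + 23*l^2 - 15*l) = (l - 5)*(l - 3)*(l^3 - 4*l^2 + 3*l) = (l - 5)*(l - 3)^2*(l^2 - l) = l*(l - 5)*(l - 3)^2*(l - 1)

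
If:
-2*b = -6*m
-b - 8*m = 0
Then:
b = 0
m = 0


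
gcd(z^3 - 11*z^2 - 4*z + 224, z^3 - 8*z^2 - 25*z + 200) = z - 8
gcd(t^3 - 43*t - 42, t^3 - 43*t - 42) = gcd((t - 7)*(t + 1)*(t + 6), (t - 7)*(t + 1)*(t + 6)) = t^3 - 43*t - 42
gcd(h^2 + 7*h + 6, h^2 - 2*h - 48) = h + 6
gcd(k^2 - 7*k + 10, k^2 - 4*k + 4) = k - 2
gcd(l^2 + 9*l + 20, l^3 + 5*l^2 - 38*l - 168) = l + 4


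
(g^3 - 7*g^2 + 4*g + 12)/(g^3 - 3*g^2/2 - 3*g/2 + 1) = 2*(g - 6)/(2*g - 1)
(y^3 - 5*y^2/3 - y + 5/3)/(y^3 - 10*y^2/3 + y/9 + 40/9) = 3*(y - 1)/(3*y - 8)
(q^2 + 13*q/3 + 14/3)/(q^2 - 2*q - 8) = (q + 7/3)/(q - 4)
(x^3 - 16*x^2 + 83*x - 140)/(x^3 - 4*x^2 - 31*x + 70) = (x^2 - 9*x + 20)/(x^2 + 3*x - 10)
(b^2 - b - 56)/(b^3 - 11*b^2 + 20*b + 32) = (b + 7)/(b^2 - 3*b - 4)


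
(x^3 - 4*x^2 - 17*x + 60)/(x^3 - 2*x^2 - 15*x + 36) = (x - 5)/(x - 3)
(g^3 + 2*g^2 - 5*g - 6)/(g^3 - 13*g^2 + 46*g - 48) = (g^2 + 4*g + 3)/(g^2 - 11*g + 24)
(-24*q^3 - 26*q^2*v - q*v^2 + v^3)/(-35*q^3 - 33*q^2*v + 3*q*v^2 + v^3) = (24*q^2 + 2*q*v - v^2)/(35*q^2 - 2*q*v - v^2)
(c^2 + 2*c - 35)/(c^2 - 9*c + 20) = (c + 7)/(c - 4)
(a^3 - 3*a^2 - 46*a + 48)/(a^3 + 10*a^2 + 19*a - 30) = (a - 8)/(a + 5)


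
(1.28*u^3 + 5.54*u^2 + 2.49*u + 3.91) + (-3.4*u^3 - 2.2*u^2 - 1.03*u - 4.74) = -2.12*u^3 + 3.34*u^2 + 1.46*u - 0.83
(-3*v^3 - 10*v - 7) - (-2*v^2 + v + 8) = -3*v^3 + 2*v^2 - 11*v - 15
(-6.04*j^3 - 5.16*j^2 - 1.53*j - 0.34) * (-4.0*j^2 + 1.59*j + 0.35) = 24.16*j^5 + 11.0364*j^4 - 4.1984*j^3 - 2.8787*j^2 - 1.0761*j - 0.119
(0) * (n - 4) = 0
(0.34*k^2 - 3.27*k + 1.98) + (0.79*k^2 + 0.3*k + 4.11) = 1.13*k^2 - 2.97*k + 6.09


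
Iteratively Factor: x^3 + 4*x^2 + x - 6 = (x - 1)*(x^2 + 5*x + 6) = (x - 1)*(x + 3)*(x + 2)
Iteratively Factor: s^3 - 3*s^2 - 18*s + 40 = (s + 4)*(s^2 - 7*s + 10) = (s - 2)*(s + 4)*(s - 5)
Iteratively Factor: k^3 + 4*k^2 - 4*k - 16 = (k + 2)*(k^2 + 2*k - 8) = (k + 2)*(k + 4)*(k - 2)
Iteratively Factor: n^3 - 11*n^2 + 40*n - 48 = (n - 4)*(n^2 - 7*n + 12) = (n - 4)*(n - 3)*(n - 4)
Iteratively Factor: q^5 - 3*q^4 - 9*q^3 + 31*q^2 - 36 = (q - 2)*(q^4 - q^3 - 11*q^2 + 9*q + 18) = (q - 2)^2*(q^3 + q^2 - 9*q - 9) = (q - 2)^2*(q + 3)*(q^2 - 2*q - 3) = (q - 3)*(q - 2)^2*(q + 3)*(q + 1)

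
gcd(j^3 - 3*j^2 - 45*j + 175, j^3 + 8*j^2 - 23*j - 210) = j^2 + 2*j - 35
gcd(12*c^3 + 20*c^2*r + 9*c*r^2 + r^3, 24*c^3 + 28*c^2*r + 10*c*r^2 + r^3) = 12*c^2 + 8*c*r + r^2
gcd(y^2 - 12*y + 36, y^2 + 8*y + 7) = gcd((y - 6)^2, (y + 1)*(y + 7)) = 1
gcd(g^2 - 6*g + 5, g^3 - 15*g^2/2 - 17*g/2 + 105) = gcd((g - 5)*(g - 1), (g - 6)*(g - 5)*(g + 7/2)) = g - 5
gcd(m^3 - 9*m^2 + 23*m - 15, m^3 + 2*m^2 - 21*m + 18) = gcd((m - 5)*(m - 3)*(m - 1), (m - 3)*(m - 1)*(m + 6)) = m^2 - 4*m + 3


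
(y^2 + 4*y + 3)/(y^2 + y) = (y + 3)/y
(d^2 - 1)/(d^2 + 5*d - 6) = (d + 1)/(d + 6)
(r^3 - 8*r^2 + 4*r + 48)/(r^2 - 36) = (r^2 - 2*r - 8)/(r + 6)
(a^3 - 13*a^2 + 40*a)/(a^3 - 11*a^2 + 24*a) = (a - 5)/(a - 3)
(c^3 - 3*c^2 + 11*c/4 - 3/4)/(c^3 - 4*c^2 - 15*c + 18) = (c^2 - 2*c + 3/4)/(c^2 - 3*c - 18)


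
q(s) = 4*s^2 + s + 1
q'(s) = 8*s + 1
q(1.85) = 16.54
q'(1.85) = 15.80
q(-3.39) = 43.58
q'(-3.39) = -26.12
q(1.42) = 10.49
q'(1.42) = 12.36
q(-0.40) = 1.24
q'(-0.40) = -2.20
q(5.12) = 110.98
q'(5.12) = 41.96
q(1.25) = 8.50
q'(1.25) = 11.00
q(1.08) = 6.75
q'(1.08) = 9.64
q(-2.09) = 16.38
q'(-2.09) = -15.72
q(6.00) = 151.00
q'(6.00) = 49.00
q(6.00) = 151.00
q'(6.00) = 49.00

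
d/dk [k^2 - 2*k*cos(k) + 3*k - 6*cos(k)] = 2*k*sin(k) + 2*k + 6*sin(k) - 2*cos(k) + 3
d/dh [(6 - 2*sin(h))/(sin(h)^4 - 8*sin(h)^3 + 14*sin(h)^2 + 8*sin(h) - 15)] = 2*(3*sin(h)^2 - 10*sin(h) - 1)/((sin(h) - 5)^2*cos(h)^3)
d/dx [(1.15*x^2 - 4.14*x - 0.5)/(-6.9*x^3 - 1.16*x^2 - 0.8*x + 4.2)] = (7.935*x^4 - 57.132*x^3 - 16.0724*x^2 + 8.5*x - 17.788)/(47.61*x^6 + 16.008*x^5 + 12.3856*x^4 - 56.104*x^3 - 9.104*x^2 - 6.72*x + 17.64)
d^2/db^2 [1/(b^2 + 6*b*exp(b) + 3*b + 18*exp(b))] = 2*(-(3*b*exp(b) + 15*exp(b) + 1)*(b^2 + 6*b*exp(b) + 3*b + 18*exp(b)) + (6*b*exp(b) + 2*b + 24*exp(b) + 3)^2)/(b^2 + 6*b*exp(b) + 3*b + 18*exp(b))^3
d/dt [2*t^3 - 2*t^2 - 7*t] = 6*t^2 - 4*t - 7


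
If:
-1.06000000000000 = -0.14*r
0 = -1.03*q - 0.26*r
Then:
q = -1.91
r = 7.57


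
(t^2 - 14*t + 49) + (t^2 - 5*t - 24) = 2*t^2 - 19*t + 25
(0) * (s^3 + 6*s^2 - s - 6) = 0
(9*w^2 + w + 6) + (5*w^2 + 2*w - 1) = 14*w^2 + 3*w + 5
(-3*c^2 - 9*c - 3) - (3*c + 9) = -3*c^2 - 12*c - 12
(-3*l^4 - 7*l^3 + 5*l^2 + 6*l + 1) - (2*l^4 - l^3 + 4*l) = -5*l^4 - 6*l^3 + 5*l^2 + 2*l + 1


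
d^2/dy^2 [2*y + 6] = 0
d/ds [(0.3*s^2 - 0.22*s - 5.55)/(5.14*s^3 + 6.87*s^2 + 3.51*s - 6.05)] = (-1.542*s^4 + 2.2616*s^3 + 88.1454*s^2 + 72.627*s + 20.8115)/(26.4196*s^6 + 70.6236*s^5 + 83.2797*s^4 - 13.9666*s^3 - 70.8069*s^2 - 42.471*s + 36.6025)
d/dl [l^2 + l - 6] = 2*l + 1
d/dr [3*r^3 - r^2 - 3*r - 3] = 9*r^2 - 2*r - 3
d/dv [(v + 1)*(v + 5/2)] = 2*v + 7/2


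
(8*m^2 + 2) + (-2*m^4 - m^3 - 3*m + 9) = -2*m^4 - m^3 + 8*m^2 - 3*m + 11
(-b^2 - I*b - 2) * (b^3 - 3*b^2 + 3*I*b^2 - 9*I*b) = -b^5 + 3*b^4 - 4*I*b^4 + b^3 + 12*I*b^3 - 3*b^2 - 6*I*b^2 + 18*I*b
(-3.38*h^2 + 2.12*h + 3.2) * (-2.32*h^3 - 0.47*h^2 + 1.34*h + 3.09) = 7.8416*h^5 - 3.3298*h^4 - 12.9496*h^3 - 9.1074*h^2 + 10.8388*h + 9.888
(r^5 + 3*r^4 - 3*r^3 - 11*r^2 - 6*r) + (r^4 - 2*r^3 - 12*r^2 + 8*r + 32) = r^5 + 4*r^4 - 5*r^3 - 23*r^2 + 2*r + 32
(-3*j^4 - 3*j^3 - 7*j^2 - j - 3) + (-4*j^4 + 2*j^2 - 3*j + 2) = -7*j^4 - 3*j^3 - 5*j^2 - 4*j - 1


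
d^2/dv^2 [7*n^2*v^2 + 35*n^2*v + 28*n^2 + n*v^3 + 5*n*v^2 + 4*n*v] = 2*n*(7*n + 3*v + 5)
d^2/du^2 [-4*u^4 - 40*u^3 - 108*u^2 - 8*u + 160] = -48*u^2 - 240*u - 216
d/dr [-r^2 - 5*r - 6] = -2*r - 5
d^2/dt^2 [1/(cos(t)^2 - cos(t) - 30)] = (4*sin(t)^4 - 123*sin(t)^2 - 105*cos(t)/4 - 3*cos(3*t)/4 + 57)/(sin(t)^2 + cos(t) + 29)^3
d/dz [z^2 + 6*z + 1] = 2*z + 6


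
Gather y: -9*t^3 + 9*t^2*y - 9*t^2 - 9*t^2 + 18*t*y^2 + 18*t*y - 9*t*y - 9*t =-9*t^3 - 18*t^2 + 18*t*y^2 - 9*t + y*(9*t^2 + 9*t)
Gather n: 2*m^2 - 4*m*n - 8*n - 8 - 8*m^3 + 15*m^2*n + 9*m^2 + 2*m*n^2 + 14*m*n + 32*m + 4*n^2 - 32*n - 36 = -8*m^3 + 11*m^2 + 32*m + n^2*(2*m + 4) + n*(15*m^2 + 10*m - 40) - 44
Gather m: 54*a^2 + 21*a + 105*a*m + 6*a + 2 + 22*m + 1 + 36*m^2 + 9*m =54*a^2 + 27*a + 36*m^2 + m*(105*a + 31) + 3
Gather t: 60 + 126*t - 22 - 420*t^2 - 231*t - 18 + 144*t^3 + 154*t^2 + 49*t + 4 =144*t^3 - 266*t^2 - 56*t + 24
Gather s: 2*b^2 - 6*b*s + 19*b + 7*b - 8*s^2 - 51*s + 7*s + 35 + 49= 2*b^2 + 26*b - 8*s^2 + s*(-6*b - 44) + 84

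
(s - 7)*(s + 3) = s^2 - 4*s - 21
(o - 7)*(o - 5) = o^2 - 12*o + 35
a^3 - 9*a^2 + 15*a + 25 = (a - 5)^2*(a + 1)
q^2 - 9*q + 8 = (q - 8)*(q - 1)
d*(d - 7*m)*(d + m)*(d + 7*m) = d^4 + d^3*m - 49*d^2*m^2 - 49*d*m^3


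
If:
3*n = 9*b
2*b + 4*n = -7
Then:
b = -1/2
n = -3/2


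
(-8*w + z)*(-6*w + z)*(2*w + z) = 96*w^3 + 20*w^2*z - 12*w*z^2 + z^3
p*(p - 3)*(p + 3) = p^3 - 9*p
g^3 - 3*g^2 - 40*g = g*(g - 8)*(g + 5)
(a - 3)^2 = a^2 - 6*a + 9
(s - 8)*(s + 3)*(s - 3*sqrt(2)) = s^3 - 5*s^2 - 3*sqrt(2)*s^2 - 24*s + 15*sqrt(2)*s + 72*sqrt(2)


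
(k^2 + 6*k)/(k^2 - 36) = k/(k - 6)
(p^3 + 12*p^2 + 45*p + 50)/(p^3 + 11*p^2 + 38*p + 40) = (p + 5)/(p + 4)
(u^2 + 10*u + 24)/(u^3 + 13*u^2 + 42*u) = (u + 4)/(u*(u + 7))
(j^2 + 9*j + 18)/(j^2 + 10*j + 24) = (j + 3)/(j + 4)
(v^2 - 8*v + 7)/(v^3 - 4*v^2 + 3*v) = (v - 7)/(v*(v - 3))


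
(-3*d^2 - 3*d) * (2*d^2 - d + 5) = -6*d^4 - 3*d^3 - 12*d^2 - 15*d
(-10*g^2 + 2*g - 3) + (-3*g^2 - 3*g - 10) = -13*g^2 - g - 13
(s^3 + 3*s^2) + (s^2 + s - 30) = s^3 + 4*s^2 + s - 30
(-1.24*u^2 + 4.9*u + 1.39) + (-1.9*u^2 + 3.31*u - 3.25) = -3.14*u^2 + 8.21*u - 1.86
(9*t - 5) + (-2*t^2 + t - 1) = -2*t^2 + 10*t - 6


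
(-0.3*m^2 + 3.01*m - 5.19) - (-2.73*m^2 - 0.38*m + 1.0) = 2.43*m^2 + 3.39*m - 6.19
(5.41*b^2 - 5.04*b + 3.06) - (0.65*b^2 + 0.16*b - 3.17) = 4.76*b^2 - 5.2*b + 6.23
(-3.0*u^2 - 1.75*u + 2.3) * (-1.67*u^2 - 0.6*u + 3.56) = 5.01*u^4 + 4.7225*u^3 - 13.471*u^2 - 7.61*u + 8.188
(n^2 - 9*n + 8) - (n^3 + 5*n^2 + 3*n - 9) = -n^3 - 4*n^2 - 12*n + 17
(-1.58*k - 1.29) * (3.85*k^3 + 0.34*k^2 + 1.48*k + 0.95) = -6.083*k^4 - 5.5037*k^3 - 2.777*k^2 - 3.4102*k - 1.2255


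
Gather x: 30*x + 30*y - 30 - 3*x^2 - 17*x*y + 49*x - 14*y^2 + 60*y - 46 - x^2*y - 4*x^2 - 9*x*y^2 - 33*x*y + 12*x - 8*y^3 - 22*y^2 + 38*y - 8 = x^2*(-y - 7) + x*(-9*y^2 - 50*y + 91) - 8*y^3 - 36*y^2 + 128*y - 84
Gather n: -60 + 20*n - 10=20*n - 70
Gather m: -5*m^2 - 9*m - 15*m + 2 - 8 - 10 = -5*m^2 - 24*m - 16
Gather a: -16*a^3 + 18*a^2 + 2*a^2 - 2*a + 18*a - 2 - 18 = -16*a^3 + 20*a^2 + 16*a - 20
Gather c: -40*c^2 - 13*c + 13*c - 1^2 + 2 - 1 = -40*c^2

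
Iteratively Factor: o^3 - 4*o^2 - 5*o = (o)*(o^2 - 4*o - 5) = o*(o - 5)*(o + 1)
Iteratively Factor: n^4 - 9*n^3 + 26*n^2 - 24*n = (n - 3)*(n^3 - 6*n^2 + 8*n) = n*(n - 3)*(n^2 - 6*n + 8) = n*(n - 3)*(n - 2)*(n - 4)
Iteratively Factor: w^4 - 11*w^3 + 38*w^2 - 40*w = (w - 4)*(w^3 - 7*w^2 + 10*w) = w*(w - 4)*(w^2 - 7*w + 10) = w*(w - 4)*(w - 2)*(w - 5)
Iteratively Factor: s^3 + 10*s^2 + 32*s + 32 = (s + 4)*(s^2 + 6*s + 8) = (s + 4)^2*(s + 2)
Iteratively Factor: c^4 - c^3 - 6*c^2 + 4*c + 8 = (c + 2)*(c^3 - 3*c^2 + 4) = (c - 2)*(c + 2)*(c^2 - c - 2) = (c - 2)^2*(c + 2)*(c + 1)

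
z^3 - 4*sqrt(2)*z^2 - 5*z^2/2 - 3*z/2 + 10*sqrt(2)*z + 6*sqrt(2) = (z - 3)*(z + 1/2)*(z - 4*sqrt(2))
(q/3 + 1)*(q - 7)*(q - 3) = q^3/3 - 7*q^2/3 - 3*q + 21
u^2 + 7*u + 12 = (u + 3)*(u + 4)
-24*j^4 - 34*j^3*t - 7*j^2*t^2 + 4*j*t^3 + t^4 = (-3*j + t)*(j + t)*(2*j + t)*(4*j + t)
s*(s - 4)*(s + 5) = s^3 + s^2 - 20*s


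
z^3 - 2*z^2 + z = z*(z - 1)^2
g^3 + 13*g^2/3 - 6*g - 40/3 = (g - 2)*(g + 4/3)*(g + 5)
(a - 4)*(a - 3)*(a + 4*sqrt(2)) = a^3 - 7*a^2 + 4*sqrt(2)*a^2 - 28*sqrt(2)*a + 12*a + 48*sqrt(2)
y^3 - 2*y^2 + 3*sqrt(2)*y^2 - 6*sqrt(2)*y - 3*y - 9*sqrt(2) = (y - 3)*(y + 1)*(y + 3*sqrt(2))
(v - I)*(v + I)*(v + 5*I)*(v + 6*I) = v^4 + 11*I*v^3 - 29*v^2 + 11*I*v - 30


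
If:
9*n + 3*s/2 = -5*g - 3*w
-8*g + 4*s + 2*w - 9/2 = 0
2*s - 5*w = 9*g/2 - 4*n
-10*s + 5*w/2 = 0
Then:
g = -162/409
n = 351/6544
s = 363/3272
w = 363/818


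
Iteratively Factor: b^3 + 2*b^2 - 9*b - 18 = (b + 3)*(b^2 - b - 6) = (b + 2)*(b + 3)*(b - 3)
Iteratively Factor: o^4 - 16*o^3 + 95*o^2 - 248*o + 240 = (o - 4)*(o^3 - 12*o^2 + 47*o - 60) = (o - 5)*(o - 4)*(o^2 - 7*o + 12) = (o - 5)*(o - 4)*(o - 3)*(o - 4)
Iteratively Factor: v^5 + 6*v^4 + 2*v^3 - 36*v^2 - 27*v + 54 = (v + 3)*(v^4 + 3*v^3 - 7*v^2 - 15*v + 18) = (v + 3)^2*(v^3 - 7*v + 6) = (v - 2)*(v + 3)^2*(v^2 + 2*v - 3) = (v - 2)*(v + 3)^3*(v - 1)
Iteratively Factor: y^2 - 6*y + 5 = (y - 1)*(y - 5)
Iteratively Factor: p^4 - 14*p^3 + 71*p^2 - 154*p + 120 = (p - 4)*(p^3 - 10*p^2 + 31*p - 30) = (p - 5)*(p - 4)*(p^2 - 5*p + 6) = (p - 5)*(p - 4)*(p - 3)*(p - 2)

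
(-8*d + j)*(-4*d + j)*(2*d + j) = 64*d^3 + 8*d^2*j - 10*d*j^2 + j^3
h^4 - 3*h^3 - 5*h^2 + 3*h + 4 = (h - 4)*(h - 1)*(h + 1)^2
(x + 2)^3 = x^3 + 6*x^2 + 12*x + 8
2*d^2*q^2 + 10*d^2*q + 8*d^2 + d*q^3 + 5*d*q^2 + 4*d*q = (2*d + q)*(q + 4)*(d*q + d)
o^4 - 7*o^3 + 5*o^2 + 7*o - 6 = (o - 6)*(o - 1)^2*(o + 1)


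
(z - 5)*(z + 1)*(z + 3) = z^3 - z^2 - 17*z - 15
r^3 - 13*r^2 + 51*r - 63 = (r - 7)*(r - 3)^2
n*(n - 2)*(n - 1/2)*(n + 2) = n^4 - n^3/2 - 4*n^2 + 2*n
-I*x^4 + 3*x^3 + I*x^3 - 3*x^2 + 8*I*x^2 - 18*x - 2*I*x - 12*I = (x - 3)*(x + 2)*(x + 2*I)*(-I*x + 1)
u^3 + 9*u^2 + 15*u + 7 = (u + 1)^2*(u + 7)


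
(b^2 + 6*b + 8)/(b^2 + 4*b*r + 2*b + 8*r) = (b + 4)/(b + 4*r)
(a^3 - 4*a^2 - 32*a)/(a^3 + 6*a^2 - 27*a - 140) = a*(a - 8)/(a^2 + 2*a - 35)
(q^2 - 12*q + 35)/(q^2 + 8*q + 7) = (q^2 - 12*q + 35)/(q^2 + 8*q + 7)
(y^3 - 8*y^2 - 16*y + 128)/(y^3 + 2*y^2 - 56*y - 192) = (y - 4)/(y + 6)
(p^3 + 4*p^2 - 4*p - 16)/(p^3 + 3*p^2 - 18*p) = (p^3 + 4*p^2 - 4*p - 16)/(p*(p^2 + 3*p - 18))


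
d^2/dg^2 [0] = 0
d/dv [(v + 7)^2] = 2*v + 14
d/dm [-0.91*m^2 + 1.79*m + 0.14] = 1.79 - 1.82*m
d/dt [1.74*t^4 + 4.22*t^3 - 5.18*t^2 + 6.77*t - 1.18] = 6.96*t^3 + 12.66*t^2 - 10.36*t + 6.77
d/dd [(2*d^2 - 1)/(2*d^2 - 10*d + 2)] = (-10*d^2 + 6*d - 5)/(2*(d^4 - 10*d^3 + 27*d^2 - 10*d + 1))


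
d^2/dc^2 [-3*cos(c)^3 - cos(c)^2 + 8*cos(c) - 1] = -23*cos(c)/4 + 2*cos(2*c) + 27*cos(3*c)/4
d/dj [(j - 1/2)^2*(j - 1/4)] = (j - 1/2)*(3*j - 1)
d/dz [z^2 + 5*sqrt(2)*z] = 2*z + 5*sqrt(2)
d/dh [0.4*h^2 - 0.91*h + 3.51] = 0.8*h - 0.91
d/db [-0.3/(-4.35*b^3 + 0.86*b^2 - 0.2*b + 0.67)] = (-3.915*b^2 + 0.516*b - 0.06)/(4.35*b^3 - 0.86*b^2 + 0.2*b - 0.67)^2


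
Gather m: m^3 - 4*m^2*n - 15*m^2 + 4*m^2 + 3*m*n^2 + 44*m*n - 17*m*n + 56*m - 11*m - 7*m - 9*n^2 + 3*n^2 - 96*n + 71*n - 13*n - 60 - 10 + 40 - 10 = m^3 + m^2*(-4*n - 11) + m*(3*n^2 + 27*n + 38) - 6*n^2 - 38*n - 40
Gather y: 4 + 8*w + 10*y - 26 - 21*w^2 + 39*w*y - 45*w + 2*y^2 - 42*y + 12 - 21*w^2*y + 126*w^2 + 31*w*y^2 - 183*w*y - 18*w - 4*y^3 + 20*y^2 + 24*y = 105*w^2 - 55*w - 4*y^3 + y^2*(31*w + 22) + y*(-21*w^2 - 144*w - 8) - 10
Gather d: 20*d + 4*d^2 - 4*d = 4*d^2 + 16*d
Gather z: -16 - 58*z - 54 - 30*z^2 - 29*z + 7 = -30*z^2 - 87*z - 63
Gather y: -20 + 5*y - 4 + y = 6*y - 24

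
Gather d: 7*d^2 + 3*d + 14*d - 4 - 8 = 7*d^2 + 17*d - 12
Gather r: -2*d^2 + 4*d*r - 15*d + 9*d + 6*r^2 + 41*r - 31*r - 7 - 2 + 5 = -2*d^2 - 6*d + 6*r^2 + r*(4*d + 10) - 4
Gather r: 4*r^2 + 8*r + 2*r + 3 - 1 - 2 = 4*r^2 + 10*r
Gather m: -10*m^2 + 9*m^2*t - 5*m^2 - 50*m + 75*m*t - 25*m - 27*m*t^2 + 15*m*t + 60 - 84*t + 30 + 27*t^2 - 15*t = m^2*(9*t - 15) + m*(-27*t^2 + 90*t - 75) + 27*t^2 - 99*t + 90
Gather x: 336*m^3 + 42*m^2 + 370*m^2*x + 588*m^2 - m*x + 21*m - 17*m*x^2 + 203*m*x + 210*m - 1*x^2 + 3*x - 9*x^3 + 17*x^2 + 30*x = 336*m^3 + 630*m^2 + 231*m - 9*x^3 + x^2*(16 - 17*m) + x*(370*m^2 + 202*m + 33)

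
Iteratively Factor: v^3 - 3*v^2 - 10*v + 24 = (v + 3)*(v^2 - 6*v + 8) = (v - 4)*(v + 3)*(v - 2)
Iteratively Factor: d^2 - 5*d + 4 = (d - 1)*(d - 4)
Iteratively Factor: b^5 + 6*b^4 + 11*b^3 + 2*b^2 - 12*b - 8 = (b + 2)*(b^4 + 4*b^3 + 3*b^2 - 4*b - 4) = (b + 2)^2*(b^3 + 2*b^2 - b - 2) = (b - 1)*(b + 2)^2*(b^2 + 3*b + 2) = (b - 1)*(b + 1)*(b + 2)^2*(b + 2)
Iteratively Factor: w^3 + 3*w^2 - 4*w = (w)*(w^2 + 3*w - 4) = w*(w + 4)*(w - 1)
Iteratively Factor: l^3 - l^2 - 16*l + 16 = (l - 4)*(l^2 + 3*l - 4) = (l - 4)*(l + 4)*(l - 1)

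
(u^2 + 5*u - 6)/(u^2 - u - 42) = (u - 1)/(u - 7)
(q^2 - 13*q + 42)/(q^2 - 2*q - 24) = (q - 7)/(q + 4)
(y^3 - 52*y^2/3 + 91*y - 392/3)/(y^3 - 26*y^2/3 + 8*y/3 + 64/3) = (3*y^2 - 28*y + 49)/(3*y^2 - 2*y - 8)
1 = 1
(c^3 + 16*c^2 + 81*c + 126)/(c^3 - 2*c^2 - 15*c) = (c^2 + 13*c + 42)/(c*(c - 5))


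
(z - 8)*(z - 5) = z^2 - 13*z + 40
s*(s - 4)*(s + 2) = s^3 - 2*s^2 - 8*s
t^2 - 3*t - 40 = (t - 8)*(t + 5)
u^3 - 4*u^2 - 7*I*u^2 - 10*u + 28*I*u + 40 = (u - 4)*(u - 5*I)*(u - 2*I)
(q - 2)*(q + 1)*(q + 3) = q^3 + 2*q^2 - 5*q - 6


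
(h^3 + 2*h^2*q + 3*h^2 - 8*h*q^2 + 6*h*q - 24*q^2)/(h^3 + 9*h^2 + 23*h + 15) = (h^2 + 2*h*q - 8*q^2)/(h^2 + 6*h + 5)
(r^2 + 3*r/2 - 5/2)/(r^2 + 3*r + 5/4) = 2*(r - 1)/(2*r + 1)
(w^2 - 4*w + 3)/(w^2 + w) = (w^2 - 4*w + 3)/(w*(w + 1))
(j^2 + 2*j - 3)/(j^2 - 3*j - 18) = (j - 1)/(j - 6)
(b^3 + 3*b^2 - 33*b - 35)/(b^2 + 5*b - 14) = (b^2 - 4*b - 5)/(b - 2)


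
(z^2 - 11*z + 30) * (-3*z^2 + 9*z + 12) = -3*z^4 + 42*z^3 - 177*z^2 + 138*z + 360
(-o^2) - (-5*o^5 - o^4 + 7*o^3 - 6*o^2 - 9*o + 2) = 5*o^5 + o^4 - 7*o^3 + 5*o^2 + 9*o - 2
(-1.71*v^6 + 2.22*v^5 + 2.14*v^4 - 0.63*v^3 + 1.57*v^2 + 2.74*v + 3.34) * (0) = 0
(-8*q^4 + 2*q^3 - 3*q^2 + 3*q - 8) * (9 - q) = 8*q^5 - 74*q^4 + 21*q^3 - 30*q^2 + 35*q - 72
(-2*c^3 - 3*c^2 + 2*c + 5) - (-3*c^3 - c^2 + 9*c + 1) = c^3 - 2*c^2 - 7*c + 4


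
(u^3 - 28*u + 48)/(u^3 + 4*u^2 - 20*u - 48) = (u - 2)/(u + 2)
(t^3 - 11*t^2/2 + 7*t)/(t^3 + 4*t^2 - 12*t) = (t - 7/2)/(t + 6)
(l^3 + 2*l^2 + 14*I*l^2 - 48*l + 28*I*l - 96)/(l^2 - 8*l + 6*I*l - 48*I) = (l^2 + l*(2 + 8*I) + 16*I)/(l - 8)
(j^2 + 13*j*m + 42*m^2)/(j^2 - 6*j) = (j^2 + 13*j*m + 42*m^2)/(j*(j - 6))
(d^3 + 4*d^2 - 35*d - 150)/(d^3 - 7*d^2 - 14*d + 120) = (d^2 + 10*d + 25)/(d^2 - d - 20)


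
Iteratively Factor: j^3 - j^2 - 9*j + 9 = (j - 1)*(j^2 - 9) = (j - 1)*(j + 3)*(j - 3)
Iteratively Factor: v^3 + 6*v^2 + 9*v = (v + 3)*(v^2 + 3*v) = v*(v + 3)*(v + 3)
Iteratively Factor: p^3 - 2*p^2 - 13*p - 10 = (p + 1)*(p^2 - 3*p - 10) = (p + 1)*(p + 2)*(p - 5)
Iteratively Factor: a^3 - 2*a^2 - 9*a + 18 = (a - 2)*(a^2 - 9) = (a - 2)*(a + 3)*(a - 3)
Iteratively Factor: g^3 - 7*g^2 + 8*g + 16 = (g - 4)*(g^2 - 3*g - 4) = (g - 4)^2*(g + 1)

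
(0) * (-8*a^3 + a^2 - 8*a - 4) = 0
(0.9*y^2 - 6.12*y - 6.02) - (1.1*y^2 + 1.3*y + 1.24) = -0.2*y^2 - 7.42*y - 7.26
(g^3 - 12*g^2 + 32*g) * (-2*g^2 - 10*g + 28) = -2*g^5 + 14*g^4 + 84*g^3 - 656*g^2 + 896*g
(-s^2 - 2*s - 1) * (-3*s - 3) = 3*s^3 + 9*s^2 + 9*s + 3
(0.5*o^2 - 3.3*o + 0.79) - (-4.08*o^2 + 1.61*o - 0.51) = 4.58*o^2 - 4.91*o + 1.3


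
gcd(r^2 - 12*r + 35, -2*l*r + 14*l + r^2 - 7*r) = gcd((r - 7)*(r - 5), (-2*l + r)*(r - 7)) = r - 7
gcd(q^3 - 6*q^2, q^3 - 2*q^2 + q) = q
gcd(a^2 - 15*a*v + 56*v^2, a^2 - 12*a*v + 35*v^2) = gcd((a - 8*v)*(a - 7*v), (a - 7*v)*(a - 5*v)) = -a + 7*v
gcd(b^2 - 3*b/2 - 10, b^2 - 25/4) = b + 5/2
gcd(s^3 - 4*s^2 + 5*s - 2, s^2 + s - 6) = s - 2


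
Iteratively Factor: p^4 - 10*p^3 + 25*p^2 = (p)*(p^3 - 10*p^2 + 25*p) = p*(p - 5)*(p^2 - 5*p) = p*(p - 5)^2*(p)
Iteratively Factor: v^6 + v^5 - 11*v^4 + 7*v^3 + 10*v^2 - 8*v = (v - 1)*(v^5 + 2*v^4 - 9*v^3 - 2*v^2 + 8*v) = v*(v - 1)*(v^4 + 2*v^3 - 9*v^2 - 2*v + 8) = v*(v - 2)*(v - 1)*(v^3 + 4*v^2 - v - 4) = v*(v - 2)*(v - 1)*(v + 4)*(v^2 - 1) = v*(v - 2)*(v - 1)*(v + 1)*(v + 4)*(v - 1)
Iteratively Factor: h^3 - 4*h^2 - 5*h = (h + 1)*(h^2 - 5*h) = h*(h + 1)*(h - 5)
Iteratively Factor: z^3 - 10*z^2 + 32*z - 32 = (z - 4)*(z^2 - 6*z + 8) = (z - 4)^2*(z - 2)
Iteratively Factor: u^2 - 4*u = (u)*(u - 4)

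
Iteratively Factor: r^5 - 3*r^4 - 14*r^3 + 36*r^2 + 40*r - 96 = (r - 2)*(r^4 - r^3 - 16*r^2 + 4*r + 48) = (r - 4)*(r - 2)*(r^3 + 3*r^2 - 4*r - 12) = (r - 4)*(r - 2)*(r + 3)*(r^2 - 4) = (r - 4)*(r - 2)*(r + 2)*(r + 3)*(r - 2)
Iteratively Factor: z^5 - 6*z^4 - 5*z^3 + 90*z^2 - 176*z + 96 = (z - 1)*(z^4 - 5*z^3 - 10*z^2 + 80*z - 96) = (z - 3)*(z - 1)*(z^3 - 2*z^2 - 16*z + 32) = (z - 3)*(z - 2)*(z - 1)*(z^2 - 16) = (z - 4)*(z - 3)*(z - 2)*(z - 1)*(z + 4)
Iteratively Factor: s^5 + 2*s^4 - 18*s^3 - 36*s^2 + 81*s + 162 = (s + 3)*(s^4 - s^3 - 15*s^2 + 9*s + 54) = (s + 3)^2*(s^3 - 4*s^2 - 3*s + 18) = (s + 2)*(s + 3)^2*(s^2 - 6*s + 9) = (s - 3)*(s + 2)*(s + 3)^2*(s - 3)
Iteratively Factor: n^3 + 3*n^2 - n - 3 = (n - 1)*(n^2 + 4*n + 3) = (n - 1)*(n + 1)*(n + 3)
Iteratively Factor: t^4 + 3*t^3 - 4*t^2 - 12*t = (t + 2)*(t^3 + t^2 - 6*t) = (t - 2)*(t + 2)*(t^2 + 3*t) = t*(t - 2)*(t + 2)*(t + 3)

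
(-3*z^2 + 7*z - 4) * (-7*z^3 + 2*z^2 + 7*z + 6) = 21*z^5 - 55*z^4 + 21*z^3 + 23*z^2 + 14*z - 24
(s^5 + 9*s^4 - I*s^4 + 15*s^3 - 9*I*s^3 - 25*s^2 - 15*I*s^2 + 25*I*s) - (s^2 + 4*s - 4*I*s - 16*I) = s^5 + 9*s^4 - I*s^4 + 15*s^3 - 9*I*s^3 - 26*s^2 - 15*I*s^2 - 4*s + 29*I*s + 16*I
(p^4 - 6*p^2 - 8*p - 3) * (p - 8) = p^5 - 8*p^4 - 6*p^3 + 40*p^2 + 61*p + 24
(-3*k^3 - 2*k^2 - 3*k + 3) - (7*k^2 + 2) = -3*k^3 - 9*k^2 - 3*k + 1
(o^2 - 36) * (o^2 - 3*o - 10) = o^4 - 3*o^3 - 46*o^2 + 108*o + 360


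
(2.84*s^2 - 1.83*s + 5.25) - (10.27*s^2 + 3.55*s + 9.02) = -7.43*s^2 - 5.38*s - 3.77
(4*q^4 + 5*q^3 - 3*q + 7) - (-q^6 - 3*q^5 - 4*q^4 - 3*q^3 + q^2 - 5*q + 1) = q^6 + 3*q^5 + 8*q^4 + 8*q^3 - q^2 + 2*q + 6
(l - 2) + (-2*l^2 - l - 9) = -2*l^2 - 11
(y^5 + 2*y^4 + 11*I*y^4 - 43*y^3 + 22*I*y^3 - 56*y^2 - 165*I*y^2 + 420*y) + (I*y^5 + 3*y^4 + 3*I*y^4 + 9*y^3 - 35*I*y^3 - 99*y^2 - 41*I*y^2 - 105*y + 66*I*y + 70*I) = y^5 + I*y^5 + 5*y^4 + 14*I*y^4 - 34*y^3 - 13*I*y^3 - 155*y^2 - 206*I*y^2 + 315*y + 66*I*y + 70*I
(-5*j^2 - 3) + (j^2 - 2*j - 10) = -4*j^2 - 2*j - 13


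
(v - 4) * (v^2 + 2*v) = v^3 - 2*v^2 - 8*v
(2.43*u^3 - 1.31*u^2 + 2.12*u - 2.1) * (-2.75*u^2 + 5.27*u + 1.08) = -6.6825*u^5 + 16.4086*u^4 - 10.1093*u^3 + 15.5326*u^2 - 8.7774*u - 2.268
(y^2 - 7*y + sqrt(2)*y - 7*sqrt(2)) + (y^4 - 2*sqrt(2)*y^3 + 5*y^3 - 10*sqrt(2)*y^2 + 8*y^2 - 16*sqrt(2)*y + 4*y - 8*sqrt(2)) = y^4 - 2*sqrt(2)*y^3 + 5*y^3 - 10*sqrt(2)*y^2 + 9*y^2 - 15*sqrt(2)*y - 3*y - 15*sqrt(2)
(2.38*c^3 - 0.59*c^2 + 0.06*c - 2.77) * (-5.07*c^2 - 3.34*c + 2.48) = -12.0666*c^5 - 4.9579*c^4 + 7.5688*c^3 + 12.3803*c^2 + 9.4006*c - 6.8696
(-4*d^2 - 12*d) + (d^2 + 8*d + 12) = -3*d^2 - 4*d + 12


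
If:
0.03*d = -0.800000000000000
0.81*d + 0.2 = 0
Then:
No Solution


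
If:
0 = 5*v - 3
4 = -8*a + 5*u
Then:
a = 5*u/8 - 1/2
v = 3/5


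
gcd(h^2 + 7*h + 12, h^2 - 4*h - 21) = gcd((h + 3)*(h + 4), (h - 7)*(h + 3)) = h + 3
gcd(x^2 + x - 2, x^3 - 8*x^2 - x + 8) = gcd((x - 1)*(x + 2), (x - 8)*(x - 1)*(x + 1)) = x - 1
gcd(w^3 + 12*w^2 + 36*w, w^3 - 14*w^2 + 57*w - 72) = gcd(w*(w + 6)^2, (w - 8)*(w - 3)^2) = 1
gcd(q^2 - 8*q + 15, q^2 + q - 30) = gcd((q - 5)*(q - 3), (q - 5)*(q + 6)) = q - 5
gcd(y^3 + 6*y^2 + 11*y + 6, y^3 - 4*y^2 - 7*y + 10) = y + 2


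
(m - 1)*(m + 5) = m^2 + 4*m - 5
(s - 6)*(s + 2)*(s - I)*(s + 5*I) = s^4 - 4*s^3 + 4*I*s^3 - 7*s^2 - 16*I*s^2 - 20*s - 48*I*s - 60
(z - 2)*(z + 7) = z^2 + 5*z - 14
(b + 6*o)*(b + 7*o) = b^2 + 13*b*o + 42*o^2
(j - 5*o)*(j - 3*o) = j^2 - 8*j*o + 15*o^2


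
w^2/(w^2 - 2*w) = w/(w - 2)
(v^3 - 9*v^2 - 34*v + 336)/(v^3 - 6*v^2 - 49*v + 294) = (v^2 - 2*v - 48)/(v^2 + v - 42)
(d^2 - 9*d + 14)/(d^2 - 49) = (d - 2)/(d + 7)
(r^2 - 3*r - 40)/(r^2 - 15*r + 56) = (r + 5)/(r - 7)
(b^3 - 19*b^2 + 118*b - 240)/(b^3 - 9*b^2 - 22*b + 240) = (b - 5)/(b + 5)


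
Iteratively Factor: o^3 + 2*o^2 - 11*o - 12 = (o - 3)*(o^2 + 5*o + 4) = (o - 3)*(o + 1)*(o + 4)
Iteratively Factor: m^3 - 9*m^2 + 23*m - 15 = (m - 1)*(m^2 - 8*m + 15) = (m - 5)*(m - 1)*(m - 3)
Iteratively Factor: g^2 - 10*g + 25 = (g - 5)*(g - 5)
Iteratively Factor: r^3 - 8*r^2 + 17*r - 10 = (r - 5)*(r^2 - 3*r + 2) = (r - 5)*(r - 2)*(r - 1)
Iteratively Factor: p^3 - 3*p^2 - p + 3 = (p - 1)*(p^2 - 2*p - 3) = (p - 3)*(p - 1)*(p + 1)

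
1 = 1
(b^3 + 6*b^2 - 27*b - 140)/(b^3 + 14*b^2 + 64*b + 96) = (b^2 + 2*b - 35)/(b^2 + 10*b + 24)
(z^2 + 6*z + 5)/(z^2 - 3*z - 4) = (z + 5)/(z - 4)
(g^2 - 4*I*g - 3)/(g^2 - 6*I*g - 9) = (g - I)/(g - 3*I)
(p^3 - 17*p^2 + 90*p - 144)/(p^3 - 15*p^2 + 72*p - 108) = (p - 8)/(p - 6)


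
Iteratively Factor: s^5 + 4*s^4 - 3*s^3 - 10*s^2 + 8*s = (s)*(s^4 + 4*s^3 - 3*s^2 - 10*s + 8) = s*(s + 2)*(s^3 + 2*s^2 - 7*s + 4) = s*(s - 1)*(s + 2)*(s^2 + 3*s - 4) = s*(s - 1)^2*(s + 2)*(s + 4)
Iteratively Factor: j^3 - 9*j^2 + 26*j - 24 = (j - 4)*(j^2 - 5*j + 6) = (j - 4)*(j - 3)*(j - 2)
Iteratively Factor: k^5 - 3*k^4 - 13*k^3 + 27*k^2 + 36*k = (k - 3)*(k^4 - 13*k^2 - 12*k) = (k - 3)*(k + 1)*(k^3 - k^2 - 12*k) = (k - 4)*(k - 3)*(k + 1)*(k^2 + 3*k) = k*(k - 4)*(k - 3)*(k + 1)*(k + 3)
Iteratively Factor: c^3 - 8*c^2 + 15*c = (c - 3)*(c^2 - 5*c) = (c - 5)*(c - 3)*(c)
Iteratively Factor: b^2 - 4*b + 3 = (b - 1)*(b - 3)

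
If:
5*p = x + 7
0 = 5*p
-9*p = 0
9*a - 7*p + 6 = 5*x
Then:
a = -41/9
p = 0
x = -7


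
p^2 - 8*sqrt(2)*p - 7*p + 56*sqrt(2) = (p - 7)*(p - 8*sqrt(2))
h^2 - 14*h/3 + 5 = (h - 3)*(h - 5/3)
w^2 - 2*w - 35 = (w - 7)*(w + 5)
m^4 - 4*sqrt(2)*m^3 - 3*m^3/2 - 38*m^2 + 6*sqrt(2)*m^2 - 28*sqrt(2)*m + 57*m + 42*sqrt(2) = (m - 3/2)*(m - 7*sqrt(2))*(m + sqrt(2))*(m + 2*sqrt(2))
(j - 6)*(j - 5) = j^2 - 11*j + 30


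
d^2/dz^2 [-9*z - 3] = 0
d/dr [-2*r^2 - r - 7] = -4*r - 1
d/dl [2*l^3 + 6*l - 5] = 6*l^2 + 6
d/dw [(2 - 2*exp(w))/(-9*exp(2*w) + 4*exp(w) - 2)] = (-18*exp(2*w) + 36*exp(w) - 4)*exp(w)/(81*exp(4*w) - 72*exp(3*w) + 52*exp(2*w) - 16*exp(w) + 4)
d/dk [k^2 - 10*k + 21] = 2*k - 10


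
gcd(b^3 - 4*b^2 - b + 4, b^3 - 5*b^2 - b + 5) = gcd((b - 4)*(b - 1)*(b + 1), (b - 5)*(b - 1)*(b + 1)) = b^2 - 1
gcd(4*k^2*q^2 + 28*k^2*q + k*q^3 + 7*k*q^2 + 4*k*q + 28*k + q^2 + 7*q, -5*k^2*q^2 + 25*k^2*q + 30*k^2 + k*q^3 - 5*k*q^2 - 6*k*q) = 1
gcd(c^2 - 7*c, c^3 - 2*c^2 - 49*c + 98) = c - 7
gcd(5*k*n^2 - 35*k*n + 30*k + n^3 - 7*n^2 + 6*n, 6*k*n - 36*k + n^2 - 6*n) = n - 6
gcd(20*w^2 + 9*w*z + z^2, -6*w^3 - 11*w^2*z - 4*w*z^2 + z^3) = 1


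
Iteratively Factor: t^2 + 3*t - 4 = (t + 4)*(t - 1)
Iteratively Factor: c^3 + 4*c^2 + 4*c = (c + 2)*(c^2 + 2*c) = c*(c + 2)*(c + 2)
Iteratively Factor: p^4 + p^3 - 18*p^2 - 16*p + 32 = (p - 1)*(p^3 + 2*p^2 - 16*p - 32) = (p - 1)*(p + 2)*(p^2 - 16) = (p - 1)*(p + 2)*(p + 4)*(p - 4)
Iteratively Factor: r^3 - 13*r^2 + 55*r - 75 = (r - 3)*(r^2 - 10*r + 25) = (r - 5)*(r - 3)*(r - 5)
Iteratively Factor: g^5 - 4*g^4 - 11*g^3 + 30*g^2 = (g - 5)*(g^4 + g^3 - 6*g^2) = (g - 5)*(g - 2)*(g^3 + 3*g^2) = g*(g - 5)*(g - 2)*(g^2 + 3*g) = g^2*(g - 5)*(g - 2)*(g + 3)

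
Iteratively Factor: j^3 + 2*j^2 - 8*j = (j - 2)*(j^2 + 4*j) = j*(j - 2)*(j + 4)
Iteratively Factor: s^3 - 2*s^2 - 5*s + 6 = (s - 1)*(s^2 - s - 6) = (s - 3)*(s - 1)*(s + 2)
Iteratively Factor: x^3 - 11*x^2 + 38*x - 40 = (x - 2)*(x^2 - 9*x + 20) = (x - 4)*(x - 2)*(x - 5)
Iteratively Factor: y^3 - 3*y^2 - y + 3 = (y - 1)*(y^2 - 2*y - 3) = (y - 1)*(y + 1)*(y - 3)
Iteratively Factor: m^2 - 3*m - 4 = (m - 4)*(m + 1)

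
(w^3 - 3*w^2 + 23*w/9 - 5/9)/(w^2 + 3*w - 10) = (9*w^3 - 27*w^2 + 23*w - 5)/(9*(w^2 + 3*w - 10))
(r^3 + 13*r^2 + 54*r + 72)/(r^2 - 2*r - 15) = (r^2 + 10*r + 24)/(r - 5)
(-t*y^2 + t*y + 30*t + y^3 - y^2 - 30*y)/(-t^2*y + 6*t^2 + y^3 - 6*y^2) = (y + 5)/(t + y)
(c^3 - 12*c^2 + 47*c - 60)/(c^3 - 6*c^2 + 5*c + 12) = (c - 5)/(c + 1)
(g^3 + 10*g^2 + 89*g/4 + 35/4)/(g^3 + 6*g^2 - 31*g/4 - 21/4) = (2*g + 5)/(2*g - 3)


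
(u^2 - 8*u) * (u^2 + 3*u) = u^4 - 5*u^3 - 24*u^2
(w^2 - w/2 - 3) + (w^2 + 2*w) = 2*w^2 + 3*w/2 - 3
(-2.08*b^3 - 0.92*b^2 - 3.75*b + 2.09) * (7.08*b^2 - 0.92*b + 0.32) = -14.7264*b^5 - 4.6*b^4 - 26.3692*b^3 + 17.9528*b^2 - 3.1228*b + 0.6688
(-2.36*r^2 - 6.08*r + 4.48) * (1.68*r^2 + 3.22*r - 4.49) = -3.9648*r^4 - 17.8136*r^3 - 1.4548*r^2 + 41.7248*r - 20.1152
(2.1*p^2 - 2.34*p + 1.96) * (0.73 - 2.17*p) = -4.557*p^3 + 6.6108*p^2 - 5.9614*p + 1.4308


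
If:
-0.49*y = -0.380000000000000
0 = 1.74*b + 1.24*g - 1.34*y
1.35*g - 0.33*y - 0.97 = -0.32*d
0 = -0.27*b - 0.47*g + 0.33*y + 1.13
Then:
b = -2.55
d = -14.78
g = 4.41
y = 0.78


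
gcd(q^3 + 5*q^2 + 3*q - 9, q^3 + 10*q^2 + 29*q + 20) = 1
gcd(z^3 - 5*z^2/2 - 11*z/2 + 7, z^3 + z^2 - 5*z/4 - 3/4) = z - 1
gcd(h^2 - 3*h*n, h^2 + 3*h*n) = h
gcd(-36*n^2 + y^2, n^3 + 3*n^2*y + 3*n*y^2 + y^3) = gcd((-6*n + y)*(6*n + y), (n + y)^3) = 1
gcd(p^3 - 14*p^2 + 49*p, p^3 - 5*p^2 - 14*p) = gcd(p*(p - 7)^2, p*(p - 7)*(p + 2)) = p^2 - 7*p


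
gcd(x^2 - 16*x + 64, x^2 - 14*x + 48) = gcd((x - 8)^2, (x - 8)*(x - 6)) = x - 8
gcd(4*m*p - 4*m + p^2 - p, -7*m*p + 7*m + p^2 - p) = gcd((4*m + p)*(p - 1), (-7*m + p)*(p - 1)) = p - 1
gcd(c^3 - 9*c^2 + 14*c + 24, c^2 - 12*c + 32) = c - 4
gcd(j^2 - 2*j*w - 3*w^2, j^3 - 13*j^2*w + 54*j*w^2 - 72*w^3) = -j + 3*w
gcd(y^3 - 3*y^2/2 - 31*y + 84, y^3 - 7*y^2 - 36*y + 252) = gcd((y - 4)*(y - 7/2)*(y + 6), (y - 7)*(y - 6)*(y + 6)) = y + 6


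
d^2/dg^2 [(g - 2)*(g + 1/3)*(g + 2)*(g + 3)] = 12*g^2 + 20*g - 6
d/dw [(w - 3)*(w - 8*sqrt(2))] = 2*w - 8*sqrt(2) - 3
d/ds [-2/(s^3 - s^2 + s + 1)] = 2*(3*s^2 - 2*s + 1)/(s^3 - s^2 + s + 1)^2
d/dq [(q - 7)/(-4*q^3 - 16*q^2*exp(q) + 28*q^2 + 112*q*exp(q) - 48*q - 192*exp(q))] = (-q^3 - 4*q^2*exp(q) + 7*q^2 + 28*q*exp(q) - 12*q + (q - 7)*(4*q^2*exp(q) + 3*q^2 - 20*q*exp(q) - 14*q + 20*exp(q) + 12) - 48*exp(q))/(4*(q^3 + 4*q^2*exp(q) - 7*q^2 - 28*q*exp(q) + 12*q + 48*exp(q))^2)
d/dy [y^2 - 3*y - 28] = 2*y - 3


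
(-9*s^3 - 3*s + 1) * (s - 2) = -9*s^4 + 18*s^3 - 3*s^2 + 7*s - 2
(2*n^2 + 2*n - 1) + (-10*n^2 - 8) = -8*n^2 + 2*n - 9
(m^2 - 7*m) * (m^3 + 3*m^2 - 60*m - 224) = m^5 - 4*m^4 - 81*m^3 + 196*m^2 + 1568*m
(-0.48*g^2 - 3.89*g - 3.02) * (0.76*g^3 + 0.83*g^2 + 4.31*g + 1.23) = -0.3648*g^5 - 3.3548*g^4 - 7.5927*g^3 - 19.8629*g^2 - 17.8009*g - 3.7146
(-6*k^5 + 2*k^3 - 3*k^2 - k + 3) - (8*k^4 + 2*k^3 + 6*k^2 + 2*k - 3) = -6*k^5 - 8*k^4 - 9*k^2 - 3*k + 6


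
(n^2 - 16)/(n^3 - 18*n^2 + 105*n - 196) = (n + 4)/(n^2 - 14*n + 49)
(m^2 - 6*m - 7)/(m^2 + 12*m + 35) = (m^2 - 6*m - 7)/(m^2 + 12*m + 35)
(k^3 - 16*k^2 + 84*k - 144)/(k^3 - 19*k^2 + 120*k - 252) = (k - 4)/(k - 7)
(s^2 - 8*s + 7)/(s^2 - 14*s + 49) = (s - 1)/(s - 7)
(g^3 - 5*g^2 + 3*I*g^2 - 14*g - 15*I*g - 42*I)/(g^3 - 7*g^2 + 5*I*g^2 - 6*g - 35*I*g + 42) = (g + 2)/(g + 2*I)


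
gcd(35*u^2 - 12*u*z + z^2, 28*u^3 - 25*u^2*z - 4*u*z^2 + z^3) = -7*u + z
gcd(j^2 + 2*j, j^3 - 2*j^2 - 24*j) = j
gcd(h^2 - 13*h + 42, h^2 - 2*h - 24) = h - 6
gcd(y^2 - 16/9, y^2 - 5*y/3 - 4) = y + 4/3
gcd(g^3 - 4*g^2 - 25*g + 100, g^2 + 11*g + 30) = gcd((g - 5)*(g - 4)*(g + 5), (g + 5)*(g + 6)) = g + 5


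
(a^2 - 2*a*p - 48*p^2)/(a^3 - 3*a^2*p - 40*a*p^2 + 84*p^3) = (a - 8*p)/(a^2 - 9*a*p + 14*p^2)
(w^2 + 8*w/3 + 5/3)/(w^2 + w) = (w + 5/3)/w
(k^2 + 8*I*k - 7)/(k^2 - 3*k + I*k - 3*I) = (k + 7*I)/(k - 3)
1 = 1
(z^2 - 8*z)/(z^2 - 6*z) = (z - 8)/(z - 6)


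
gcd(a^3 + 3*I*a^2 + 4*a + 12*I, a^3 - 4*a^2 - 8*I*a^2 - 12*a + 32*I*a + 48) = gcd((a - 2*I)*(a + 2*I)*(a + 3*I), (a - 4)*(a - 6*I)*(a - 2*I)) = a - 2*I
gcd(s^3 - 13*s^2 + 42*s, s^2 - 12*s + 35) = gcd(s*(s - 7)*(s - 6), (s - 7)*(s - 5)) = s - 7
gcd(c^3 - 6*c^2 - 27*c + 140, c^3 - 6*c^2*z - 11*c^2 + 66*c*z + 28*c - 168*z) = c^2 - 11*c + 28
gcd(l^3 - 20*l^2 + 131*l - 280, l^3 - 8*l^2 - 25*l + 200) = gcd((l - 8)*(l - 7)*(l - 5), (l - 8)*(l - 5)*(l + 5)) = l^2 - 13*l + 40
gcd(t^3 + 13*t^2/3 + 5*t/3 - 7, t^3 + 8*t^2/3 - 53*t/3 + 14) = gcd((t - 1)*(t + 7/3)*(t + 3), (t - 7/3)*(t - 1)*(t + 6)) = t - 1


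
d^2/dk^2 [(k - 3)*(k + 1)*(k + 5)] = 6*k + 6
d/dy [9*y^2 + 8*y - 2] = 18*y + 8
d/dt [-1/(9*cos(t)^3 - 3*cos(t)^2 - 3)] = (2 - 9*cos(t))*sin(t)*cos(t)/(3*(-3*cos(t)^3 + cos(t)^2 + 1)^2)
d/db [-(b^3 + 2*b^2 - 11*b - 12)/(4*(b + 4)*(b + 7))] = (-b^2 - 14*b + 11)/(4*(b^2 + 14*b + 49))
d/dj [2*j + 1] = 2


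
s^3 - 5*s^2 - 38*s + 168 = (s - 7)*(s - 4)*(s + 6)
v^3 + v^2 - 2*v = v*(v - 1)*(v + 2)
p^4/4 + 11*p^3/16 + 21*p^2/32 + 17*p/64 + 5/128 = (p/2 + 1/4)^2*(p + 1/2)*(p + 5/4)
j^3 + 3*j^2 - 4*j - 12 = (j - 2)*(j + 2)*(j + 3)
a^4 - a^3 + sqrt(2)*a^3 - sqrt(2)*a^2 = a^2*(a - 1)*(a + sqrt(2))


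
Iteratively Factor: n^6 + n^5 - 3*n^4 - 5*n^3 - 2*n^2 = (n)*(n^5 + n^4 - 3*n^3 - 5*n^2 - 2*n) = n*(n + 1)*(n^4 - 3*n^2 - 2*n) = n*(n - 2)*(n + 1)*(n^3 + 2*n^2 + n) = n*(n - 2)*(n + 1)^2*(n^2 + n) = n^2*(n - 2)*(n + 1)^2*(n + 1)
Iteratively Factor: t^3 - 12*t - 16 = (t - 4)*(t^2 + 4*t + 4) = (t - 4)*(t + 2)*(t + 2)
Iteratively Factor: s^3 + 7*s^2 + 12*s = (s + 3)*(s^2 + 4*s) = s*(s + 3)*(s + 4)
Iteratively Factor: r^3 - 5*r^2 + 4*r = (r - 1)*(r^2 - 4*r) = r*(r - 1)*(r - 4)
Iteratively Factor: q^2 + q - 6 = (q - 2)*(q + 3)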